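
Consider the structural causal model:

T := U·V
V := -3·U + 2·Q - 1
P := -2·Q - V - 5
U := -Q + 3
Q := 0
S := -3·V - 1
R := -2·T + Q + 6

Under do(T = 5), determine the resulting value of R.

The intervention breaks the incoming arrows to T: T := U·V no longer applies, and T = 5.
R = -2·T + Q + 6  [with T=5, Q=0]  = -4

-4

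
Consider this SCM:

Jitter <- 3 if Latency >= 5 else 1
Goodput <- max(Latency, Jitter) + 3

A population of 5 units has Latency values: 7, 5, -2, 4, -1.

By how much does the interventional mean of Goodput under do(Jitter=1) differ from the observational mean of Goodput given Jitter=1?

do(Jitter=1) breaks Jitter's dependence on Latency. With Jitter=1 fixed, Goodput across the units is 10, 8, 4, 7, 4, mean 6.6.
Observing Jitter=1 restricts to units where Jitter's equation naturally yields 1: Latency ∈ {-2, 4, -1}. In that subpopulation Goodput = 4, 7, 4, mean 5.
Difference = 6.6 − 5 = 1.6.

1.6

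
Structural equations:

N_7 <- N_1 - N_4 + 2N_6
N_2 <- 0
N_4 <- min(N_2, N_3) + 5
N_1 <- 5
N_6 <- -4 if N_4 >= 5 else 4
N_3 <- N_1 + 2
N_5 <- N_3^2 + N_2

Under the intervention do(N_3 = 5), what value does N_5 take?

do(N_3=5) replaces the equation N_3 <- N_1 + 2 with the constant N_3 = 5.
N_5 = N_3^2 + N_2  [with N_3=5, N_2=0]  = 25

25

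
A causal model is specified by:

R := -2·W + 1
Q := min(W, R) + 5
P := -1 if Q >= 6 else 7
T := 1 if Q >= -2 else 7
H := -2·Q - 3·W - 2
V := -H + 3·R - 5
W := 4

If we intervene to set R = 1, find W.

4

Under do(R=1), the mechanism R := -2·W + 1 is discarded; R is fixed at 1.
W is not downstream of the intervention, so its value is determined by the original equations.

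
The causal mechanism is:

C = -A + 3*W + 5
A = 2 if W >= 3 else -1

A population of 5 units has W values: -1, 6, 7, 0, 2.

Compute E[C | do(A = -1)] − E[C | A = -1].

7.4

Under do(A=-1), A's equation is replaced by A=-1 for every unit. Per-unit C: 3, 24, 27, 6, 12. Mean = 14.4.
E[C|A=-1] averages over only the 3 units with A=-1 (W = -1, 0, 2): C = 3, 6, 12, mean 7.
Difference = 14.4 − 7 = 7.4.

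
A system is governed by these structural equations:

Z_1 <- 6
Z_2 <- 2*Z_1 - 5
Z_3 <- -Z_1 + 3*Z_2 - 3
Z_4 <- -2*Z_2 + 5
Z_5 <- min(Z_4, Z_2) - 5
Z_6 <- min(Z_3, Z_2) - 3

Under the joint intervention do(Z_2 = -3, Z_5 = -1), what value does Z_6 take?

-21

Setting Z_2 = -3, Z_5 = -1 by intervention discards those variables' equations.
Z_3 = -Z_1 + 3*Z_2 - 3  [with Z_1=6, Z_2=-3]  = -18
Z_6 = min(Z_3, Z_2) - 3  [with Z_3=-18, Z_2=-3]  = -21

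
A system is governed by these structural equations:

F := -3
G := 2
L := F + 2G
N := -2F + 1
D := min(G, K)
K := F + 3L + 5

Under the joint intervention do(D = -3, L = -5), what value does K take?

-13

Under do(D = -3, L = -5), each intervened variable's structural equation is replaced by its fixed value.
K = F + 3L + 5  [with F=-3, L=-5]  = -13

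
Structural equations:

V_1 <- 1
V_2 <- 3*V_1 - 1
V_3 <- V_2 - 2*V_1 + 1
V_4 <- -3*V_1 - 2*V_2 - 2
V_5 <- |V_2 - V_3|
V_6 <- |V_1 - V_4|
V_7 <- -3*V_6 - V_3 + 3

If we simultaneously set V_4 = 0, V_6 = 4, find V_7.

Setting V_4 = 0, V_6 = 4 by intervention discards those variables' equations.
V_2 = 3*V_1 - 1  [with V_1=1]  = 2
V_3 = V_2 - 2*V_1 + 1  [with V_2=2, V_1=1]  = 1
V_7 = -3*V_6 - V_3 + 3  [with V_6=4, V_3=1]  = -10

-10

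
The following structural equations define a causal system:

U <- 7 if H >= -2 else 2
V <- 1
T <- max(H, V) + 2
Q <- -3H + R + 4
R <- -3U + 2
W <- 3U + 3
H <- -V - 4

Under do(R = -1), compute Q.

18

The intervention breaks the incoming arrows to R: R <- -3U + 2 no longer applies, and R = -1.
H = -V - 4  [with V=1]  = -5
Q = -3H + R + 4  [with H=-5, R=-1]  = 18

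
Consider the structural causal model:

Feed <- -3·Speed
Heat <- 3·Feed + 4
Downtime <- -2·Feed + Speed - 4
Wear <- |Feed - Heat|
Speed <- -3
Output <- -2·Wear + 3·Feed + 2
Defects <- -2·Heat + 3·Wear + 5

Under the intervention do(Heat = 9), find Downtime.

-25

The intervention breaks the incoming arrows to Heat: Heat <- 3·Feed + 4 no longer applies, and Heat = 9.
Downtime is not downstream of the intervention, so its value is determined by the original equations.
Feed = -3·Speed  [with Speed=-3]  = 9
Downtime = -2·Feed + Speed - 4  [with Feed=9, Speed=-3]  = -25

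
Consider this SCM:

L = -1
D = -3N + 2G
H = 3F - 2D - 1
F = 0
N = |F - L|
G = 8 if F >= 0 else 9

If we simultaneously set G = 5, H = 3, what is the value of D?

The joint intervention fixes G = 5, H = 3, removing each variable's own equation.
N = |F - L|  [with F=0, L=-1]  = 1
D = -3N + 2G  [with N=1, G=5]  = 7

7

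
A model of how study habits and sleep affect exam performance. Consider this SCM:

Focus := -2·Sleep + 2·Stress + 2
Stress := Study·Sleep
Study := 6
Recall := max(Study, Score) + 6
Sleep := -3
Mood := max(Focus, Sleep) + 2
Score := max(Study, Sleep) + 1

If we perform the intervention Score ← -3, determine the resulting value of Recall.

Under do(Score=-3), the mechanism Score := max(Study, Sleep) + 1 is discarded; Score is fixed at -3.
Recall = max(Study, Score) + 6  [with Study=6, Score=-3]  = 12

12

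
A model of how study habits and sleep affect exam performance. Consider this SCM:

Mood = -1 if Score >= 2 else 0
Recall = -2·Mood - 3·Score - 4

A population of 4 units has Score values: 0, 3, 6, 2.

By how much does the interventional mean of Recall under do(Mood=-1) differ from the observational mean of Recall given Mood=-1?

2.75

The intervention sets Mood=-1 in all 4 units regardless of Score. Recomputing Recall per unit gives -2, -11, -20, -8; average -10.25.
Observing Mood=-1 restricts to units where Mood's equation naturally yields -1: Score ∈ {3, 6, 2}. In that subpopulation Recall = -11, -20, -8, mean -13.
Difference = -10.25 − (-13) = 2.75.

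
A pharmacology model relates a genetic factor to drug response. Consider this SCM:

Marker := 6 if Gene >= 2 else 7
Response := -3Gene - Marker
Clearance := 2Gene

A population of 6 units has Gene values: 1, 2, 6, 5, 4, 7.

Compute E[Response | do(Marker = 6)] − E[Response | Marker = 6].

1.9

do(Marker=6) breaks Marker's dependence on Gene. With Marker=6 fixed, Response across the units is -9, -12, -24, -21, -18, -27, mean -18.5.
E[Response|Marker=6] averages over only the 5 units with Marker=6 (Gene = 2, 6, 5, 4, 7): Response = -12, -24, -21, -18, -27, mean -20.4.
Difference = -18.5 − (-20.4) = 1.9.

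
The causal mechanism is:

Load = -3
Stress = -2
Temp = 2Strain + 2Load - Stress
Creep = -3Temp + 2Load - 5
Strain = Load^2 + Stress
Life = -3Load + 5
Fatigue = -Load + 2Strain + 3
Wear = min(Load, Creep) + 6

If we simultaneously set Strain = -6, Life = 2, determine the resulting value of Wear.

3

Under do(Strain = -6, Life = 2), each intervened variable's structural equation is replaced by its fixed value.
Temp = 2Strain + 2Load - Stress  [with Strain=-6, Load=-3, Stress=-2]  = -16
Creep = -3Temp + 2Load - 5  [with Temp=-16, Load=-3]  = 37
Wear = min(Load, Creep) + 6  [with Load=-3, Creep=37]  = 3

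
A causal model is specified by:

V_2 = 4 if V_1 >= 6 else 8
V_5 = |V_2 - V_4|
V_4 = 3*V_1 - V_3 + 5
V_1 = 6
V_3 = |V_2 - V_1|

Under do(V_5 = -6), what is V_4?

The intervention breaks the incoming arrows to V_5: V_5 = |V_2 - V_4| no longer applies, and V_5 = -6.
Since V_4 is not a descendant of the intervened variable, it is unaffected.
V_2 = 4 if V_1 >= 6 else 8  [with V_1=6]  = 4
V_3 = |V_2 - V_1|  [with V_2=4, V_1=6]  = 2
V_4 = 3*V_1 - V_3 + 5  [with V_1=6, V_3=2]  = 21

21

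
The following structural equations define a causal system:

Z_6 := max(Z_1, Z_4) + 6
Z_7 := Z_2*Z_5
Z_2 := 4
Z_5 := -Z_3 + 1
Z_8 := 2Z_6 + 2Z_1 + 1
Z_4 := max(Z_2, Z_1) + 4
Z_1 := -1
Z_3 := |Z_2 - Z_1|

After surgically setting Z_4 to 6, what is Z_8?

do(Z_4=6) replaces the equation Z_4 := max(Z_2, Z_1) + 4 with the constant Z_4 = 6.
Z_6 = max(Z_1, Z_4) + 6  [with Z_1=-1, Z_4=6]  = 12
Z_8 = 2Z_6 + 2Z_1 + 1  [with Z_6=12, Z_1=-1]  = 23

23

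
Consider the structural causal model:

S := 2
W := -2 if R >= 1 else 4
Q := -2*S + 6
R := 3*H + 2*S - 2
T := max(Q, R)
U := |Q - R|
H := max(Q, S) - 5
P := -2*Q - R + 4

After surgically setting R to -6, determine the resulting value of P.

6

do(R=-6) replaces the equation R := 3*H + 2*S - 2 with the constant R = -6.
Q = -2*S + 6  [with S=2]  = 2
P = -2*Q - R + 4  [with Q=2, R=-6]  = 6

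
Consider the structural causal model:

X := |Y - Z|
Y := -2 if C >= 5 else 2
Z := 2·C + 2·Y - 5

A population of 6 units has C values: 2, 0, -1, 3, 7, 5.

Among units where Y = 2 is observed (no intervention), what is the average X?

3

Observing Y=2 restricts to units where Y's equation naturally yields 2: C ∈ {2, 0, -1, 3}. In that subpopulation X = 1, 3, 5, 3, mean 3.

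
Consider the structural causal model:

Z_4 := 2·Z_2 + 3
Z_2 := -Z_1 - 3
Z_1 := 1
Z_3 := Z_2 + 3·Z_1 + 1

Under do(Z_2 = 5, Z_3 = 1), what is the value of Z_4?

Setting Z_2 = 5, Z_3 = 1 by intervention discards those variables' equations.
Z_4 = 2·Z_2 + 3  [with Z_2=5]  = 13

13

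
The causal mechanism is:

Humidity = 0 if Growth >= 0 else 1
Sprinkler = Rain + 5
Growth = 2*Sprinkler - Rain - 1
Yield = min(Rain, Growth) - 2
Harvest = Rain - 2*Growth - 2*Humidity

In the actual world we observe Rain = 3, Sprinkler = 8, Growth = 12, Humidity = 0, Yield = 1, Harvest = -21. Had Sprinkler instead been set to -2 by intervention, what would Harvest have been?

Under do(Sprinkler=-2), the mechanism Sprinkler = Rain + 5 is discarded; Sprinkler is fixed at -2.
Growth = 2*Sprinkler - Rain - 1  [with Sprinkler=-2, Rain=3]  = -8
Humidity = 0 if Growth >= 0 else 1  [with Growth=-8]  = 1
Harvest = Rain - 2*Growth - 2*Humidity  [with Rain=3, Growth=-8, Humidity=1]  = 17

17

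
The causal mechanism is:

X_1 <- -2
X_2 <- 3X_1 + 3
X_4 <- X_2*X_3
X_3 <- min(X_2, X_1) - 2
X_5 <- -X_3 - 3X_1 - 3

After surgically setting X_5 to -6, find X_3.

-5

do(X_5=-6) replaces the equation X_5 <- -X_3 - 3X_1 - 3 with the constant X_5 = -6.
X_3 is not downstream of the intervention, so its value is determined by the original equations.
X_2 = 3X_1 + 3  [with X_1=-2]  = -3
X_3 = min(X_2, X_1) - 2  [with X_2=-3, X_1=-2]  = -5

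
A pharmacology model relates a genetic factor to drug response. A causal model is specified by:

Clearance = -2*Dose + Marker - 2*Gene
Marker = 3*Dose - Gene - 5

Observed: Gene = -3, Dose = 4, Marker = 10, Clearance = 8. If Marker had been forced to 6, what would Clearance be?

4

The intervention breaks the incoming arrows to Marker: Marker = 3*Dose - Gene - 5 no longer applies, and Marker = 6.
Clearance = -2*Dose + Marker - 2*Gene  [with Dose=4, Marker=6, Gene=-3]  = 4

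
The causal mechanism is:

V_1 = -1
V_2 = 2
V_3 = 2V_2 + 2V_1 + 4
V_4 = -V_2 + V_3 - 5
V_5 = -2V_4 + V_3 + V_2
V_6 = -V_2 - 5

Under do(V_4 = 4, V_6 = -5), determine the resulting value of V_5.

Setting V_4 = 4, V_6 = -5 by intervention discards those variables' equations.
V_3 = 2V_2 + 2V_1 + 4  [with V_2=2, V_1=-1]  = 6
V_5 = -2V_4 + V_3 + V_2  [with V_4=4, V_3=6, V_2=2]  = 0

0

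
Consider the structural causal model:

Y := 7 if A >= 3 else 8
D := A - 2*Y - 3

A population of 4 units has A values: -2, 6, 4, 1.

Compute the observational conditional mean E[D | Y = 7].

Conditioning on Y=7 selects the 2 unit(s) with A ∈ {6, 4}. Their D values: -11, -13. Mean = -12.

-12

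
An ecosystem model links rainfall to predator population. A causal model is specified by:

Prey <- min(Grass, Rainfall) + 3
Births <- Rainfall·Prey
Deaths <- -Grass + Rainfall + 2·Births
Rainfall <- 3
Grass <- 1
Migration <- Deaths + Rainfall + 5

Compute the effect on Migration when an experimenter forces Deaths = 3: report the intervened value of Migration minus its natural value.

-23

The intervention breaks the incoming arrows to Deaths: Deaths <- -Grass + Rainfall + 2·Births no longer applies, and Deaths = 3.
Migration = Deaths + Rainfall + 5  [with Deaths=3, Rainfall=3]  = 11
Without intervention: Prey = min(Grass, Rainfall) + 3  [with Grass=1, Rainfall=3]  = 4; Births = Rainfall·Prey  [with Rainfall=3, Prey=4]  = 12; Deaths = -Grass + Rainfall + 2·Births  [with Grass=1, Rainfall=3, Births=12]  = 26; Migration = Deaths + Rainfall + 5  [with Deaths=26, Rainfall=3]  = 34.
Change = 11 − 34 = -23.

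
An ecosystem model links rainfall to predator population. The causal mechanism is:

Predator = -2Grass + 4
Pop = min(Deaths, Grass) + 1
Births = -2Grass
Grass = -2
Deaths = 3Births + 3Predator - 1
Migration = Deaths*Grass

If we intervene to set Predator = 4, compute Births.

4

The intervention breaks the incoming arrows to Predator: Predator = -2Grass + 4 no longer applies, and Predator = 4.
Since Births is not a descendant of the intervened variable, it is unaffected.
Births = -2Grass  [with Grass=-2]  = 4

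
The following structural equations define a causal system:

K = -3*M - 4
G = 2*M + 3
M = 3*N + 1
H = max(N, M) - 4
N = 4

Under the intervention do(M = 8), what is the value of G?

Under do(M=8), the mechanism M = 3*N + 1 is discarded; M is fixed at 8.
G = 2*M + 3  [with M=8]  = 19

19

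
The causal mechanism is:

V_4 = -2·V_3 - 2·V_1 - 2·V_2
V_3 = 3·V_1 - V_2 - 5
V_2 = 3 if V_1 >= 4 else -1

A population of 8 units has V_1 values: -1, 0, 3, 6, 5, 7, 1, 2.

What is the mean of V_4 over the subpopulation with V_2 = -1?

2

Conditioning on V_2=-1 selects the 5 unit(s) with V_1 ∈ {-1, 0, 3, 1, 2}. Their V_4 values: 18, 10, -14, 2, -6. Mean = 2.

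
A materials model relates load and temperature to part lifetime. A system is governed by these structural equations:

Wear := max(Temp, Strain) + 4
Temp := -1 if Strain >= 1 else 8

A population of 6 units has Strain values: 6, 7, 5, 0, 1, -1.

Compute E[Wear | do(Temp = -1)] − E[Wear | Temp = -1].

-1.75

do(Temp=-1) breaks Temp's dependence on Strain. With Temp=-1 fixed, Wear across the units is 10, 11, 9, 4, 5, 3, mean 7.
Conditioning on Temp=-1 selects the 4 unit(s) with Strain ∈ {6, 7, 5, 1}. Their Wear values: 10, 11, 9, 5. Mean = 8.75.
Difference = 7 − 8.75 = -1.75.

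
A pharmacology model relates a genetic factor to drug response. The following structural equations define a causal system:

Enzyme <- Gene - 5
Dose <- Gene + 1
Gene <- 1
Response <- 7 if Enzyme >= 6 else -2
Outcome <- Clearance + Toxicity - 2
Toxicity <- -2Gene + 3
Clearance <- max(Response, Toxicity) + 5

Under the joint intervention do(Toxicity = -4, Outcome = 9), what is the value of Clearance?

3

Under do(Toxicity = -4, Outcome = 9), each intervened variable's structural equation is replaced by its fixed value.
Enzyme = Gene - 5  [with Gene=1]  = -4
Response = 7 if Enzyme >= 6 else -2  [with Enzyme=-4]  = -2
Clearance = max(Response, Toxicity) + 5  [with Response=-2, Toxicity=-4]  = 3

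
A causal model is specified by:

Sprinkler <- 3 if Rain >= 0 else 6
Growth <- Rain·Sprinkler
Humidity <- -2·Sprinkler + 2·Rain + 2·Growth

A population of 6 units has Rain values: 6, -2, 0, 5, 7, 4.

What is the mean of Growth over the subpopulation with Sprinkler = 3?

13.2

Conditioning on Sprinkler=3 selects the 5 unit(s) with Rain ∈ {6, 0, 5, 7, 4}. Their Growth values: 18, 0, 15, 21, 12. Mean = 13.2.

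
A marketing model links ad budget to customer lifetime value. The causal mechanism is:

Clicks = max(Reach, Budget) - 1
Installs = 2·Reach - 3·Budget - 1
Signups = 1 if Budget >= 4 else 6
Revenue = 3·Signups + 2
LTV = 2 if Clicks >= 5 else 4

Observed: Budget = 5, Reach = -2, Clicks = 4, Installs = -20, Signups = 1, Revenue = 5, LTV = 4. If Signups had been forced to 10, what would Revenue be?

32

The intervention breaks the incoming arrows to Signups: Signups = 1 if Budget >= 4 else 6 no longer applies, and Signups = 10.
Revenue = 3·Signups + 2  [with Signups=10]  = 32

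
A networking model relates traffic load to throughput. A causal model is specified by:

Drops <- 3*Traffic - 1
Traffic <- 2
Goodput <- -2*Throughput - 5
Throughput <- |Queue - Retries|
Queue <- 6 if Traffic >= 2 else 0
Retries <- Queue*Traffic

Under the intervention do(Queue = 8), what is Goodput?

Under do(Queue=8), the mechanism Queue <- 6 if Traffic >= 2 else 0 is discarded; Queue is fixed at 8.
Retries = Queue*Traffic  [with Queue=8, Traffic=2]  = 16
Throughput = |Queue - Retries|  [with Queue=8, Retries=16]  = 8
Goodput = -2*Throughput - 5  [with Throughput=8]  = -21

-21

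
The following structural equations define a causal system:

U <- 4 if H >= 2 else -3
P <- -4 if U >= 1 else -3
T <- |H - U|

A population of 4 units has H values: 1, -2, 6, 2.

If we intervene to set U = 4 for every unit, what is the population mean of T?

3.25

Every unit gets U=4 under the intervention. T values become 3, 6, 2, 2; E[T|do(U=4)] = 3.25.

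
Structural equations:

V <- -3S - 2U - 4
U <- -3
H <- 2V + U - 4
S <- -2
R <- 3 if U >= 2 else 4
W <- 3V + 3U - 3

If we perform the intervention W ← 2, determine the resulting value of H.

Intervening sets W = 2 and removes its equation (W <- 3V + 3U - 3).
No directed path runs from W to H, so H keeps its natural value.
V = -3S - 2U - 4  [with S=-2, U=-3]  = 8
H = 2V + U - 4  [with V=8, U=-3]  = 9

9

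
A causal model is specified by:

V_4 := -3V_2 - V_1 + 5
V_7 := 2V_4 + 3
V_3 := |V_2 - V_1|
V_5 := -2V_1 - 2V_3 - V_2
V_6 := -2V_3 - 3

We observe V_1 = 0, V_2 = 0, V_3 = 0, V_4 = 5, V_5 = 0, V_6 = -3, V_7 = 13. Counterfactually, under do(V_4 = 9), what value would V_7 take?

21

The intervention breaks the incoming arrows to V_4: V_4 := -3V_2 - V_1 + 5 no longer applies, and V_4 = 9.
V_7 = 2V_4 + 3  [with V_4=9]  = 21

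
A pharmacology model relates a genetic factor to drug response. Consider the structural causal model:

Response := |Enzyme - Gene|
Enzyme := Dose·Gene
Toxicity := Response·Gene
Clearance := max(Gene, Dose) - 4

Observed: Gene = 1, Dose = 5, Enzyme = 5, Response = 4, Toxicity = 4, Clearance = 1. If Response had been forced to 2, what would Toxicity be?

Intervening sets Response = 2 and removes its equation (Response := |Enzyme - Gene|).
Toxicity = Response·Gene  [with Response=2, Gene=1]  = 2

2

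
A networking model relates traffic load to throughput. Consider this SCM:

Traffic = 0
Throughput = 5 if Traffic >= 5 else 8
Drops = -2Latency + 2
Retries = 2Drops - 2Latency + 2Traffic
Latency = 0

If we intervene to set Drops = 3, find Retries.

6

The intervention breaks the incoming arrows to Drops: Drops = -2Latency + 2 no longer applies, and Drops = 3.
Retries = 2Drops - 2Latency + 2Traffic  [with Drops=3, Latency=0, Traffic=0]  = 6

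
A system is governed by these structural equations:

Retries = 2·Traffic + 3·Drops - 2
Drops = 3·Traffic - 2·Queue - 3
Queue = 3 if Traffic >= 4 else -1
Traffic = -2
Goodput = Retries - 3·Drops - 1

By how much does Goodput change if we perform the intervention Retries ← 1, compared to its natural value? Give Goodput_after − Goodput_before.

28

Intervening sets Retries = 1 and removes its equation (Retries = 2·Traffic + 3·Drops - 2).
Queue = 3 if Traffic >= 4 else -1  [with Traffic=-2]  = -1
Drops = 3·Traffic - 2·Queue - 3  [with Traffic=-2, Queue=-1]  = -7
Goodput = Retries - 3·Drops - 1  [with Retries=1, Drops=-7]  = 21
Without intervention: Queue = 3 if Traffic >= 4 else -1  [with Traffic=-2]  = -1; Drops = 3·Traffic - 2·Queue - 3  [with Traffic=-2, Queue=-1]  = -7; Retries = 2·Traffic + 3·Drops - 2  [with Traffic=-2, Drops=-7]  = -27; Goodput = Retries - 3·Drops - 1  [with Retries=-27, Drops=-7]  = -7.
Change = 21 − (-7) = 28.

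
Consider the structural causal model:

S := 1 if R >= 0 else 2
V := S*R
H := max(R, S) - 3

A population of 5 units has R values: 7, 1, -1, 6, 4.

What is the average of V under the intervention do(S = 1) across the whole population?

Under do(S=1), S's equation is replaced by S=1 for every unit. Per-unit V: 7, 1, -1, 6, 4. Mean = 3.4.

3.4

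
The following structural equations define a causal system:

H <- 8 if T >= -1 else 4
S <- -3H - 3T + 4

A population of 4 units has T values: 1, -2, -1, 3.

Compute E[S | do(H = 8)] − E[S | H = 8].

do(H=8) breaks H's dependence on T. With H=8 fixed, S across the units is -23, -14, -17, -29, mean -20.75.
Observing H=8 restricts to units where H's equation naturally yields 8: T ∈ {1, -1, 3}. In that subpopulation S = -23, -17, -29, mean -23.
Difference = -20.75 − (-23) = 2.25.

2.25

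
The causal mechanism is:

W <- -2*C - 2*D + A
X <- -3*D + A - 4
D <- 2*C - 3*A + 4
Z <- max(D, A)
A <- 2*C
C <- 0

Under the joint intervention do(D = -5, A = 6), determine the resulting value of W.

16

Setting D = -5, A = 6 by intervention discards those variables' equations.
W = -2*C - 2*D + A  [with C=0, D=-5, A=6]  = 16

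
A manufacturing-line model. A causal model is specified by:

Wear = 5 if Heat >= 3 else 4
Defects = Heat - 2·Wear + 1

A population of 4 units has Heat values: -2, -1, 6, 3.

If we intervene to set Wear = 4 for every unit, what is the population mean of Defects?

-5.5

Under do(Wear=4), Wear's equation is replaced by Wear=4 for every unit. Per-unit Defects: -9, -8, -1, -4. Mean = -5.5.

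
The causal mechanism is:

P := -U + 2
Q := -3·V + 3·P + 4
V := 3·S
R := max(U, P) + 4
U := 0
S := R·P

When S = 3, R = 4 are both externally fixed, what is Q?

-17

The joint intervention fixes S = 3, R = 4, removing each variable's own equation.
P = -U + 2  [with U=0]  = 2
V = 3·S  [with S=3]  = 9
Q = -3·V + 3·P + 4  [with V=9, P=2]  = -17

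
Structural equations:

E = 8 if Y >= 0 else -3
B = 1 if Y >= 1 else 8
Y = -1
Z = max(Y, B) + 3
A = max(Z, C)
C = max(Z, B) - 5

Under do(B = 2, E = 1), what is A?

Setting B = 2, E = 1 by intervention discards those variables' equations.
Z = max(Y, B) + 3  [with Y=-1, B=2]  = 5
C = max(Z, B) - 5  [with Z=5, B=2]  = 0
A = max(Z, C)  [with Z=5, C=0]  = 5

5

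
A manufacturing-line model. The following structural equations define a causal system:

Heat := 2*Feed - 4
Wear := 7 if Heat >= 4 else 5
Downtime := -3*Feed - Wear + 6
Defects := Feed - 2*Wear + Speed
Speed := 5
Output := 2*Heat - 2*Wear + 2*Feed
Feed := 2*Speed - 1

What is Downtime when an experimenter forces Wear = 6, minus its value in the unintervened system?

1

The intervention breaks the incoming arrows to Wear: Wear := 7 if Heat >= 4 else 5 no longer applies, and Wear = 6.
Feed = 2*Speed - 1  [with Speed=5]  = 9
Downtime = -3*Feed - Wear + 6  [with Feed=9, Wear=6]  = -27
Without intervention: Feed = 2*Speed - 1  [with Speed=5]  = 9; Heat = 2*Feed - 4  [with Feed=9]  = 14; Wear = 7 if Heat >= 4 else 5  [with Heat=14]  = 7; Downtime = -3*Feed - Wear + 6  [with Feed=9, Wear=7]  = -28.
Change = -27 − (-28) = 1.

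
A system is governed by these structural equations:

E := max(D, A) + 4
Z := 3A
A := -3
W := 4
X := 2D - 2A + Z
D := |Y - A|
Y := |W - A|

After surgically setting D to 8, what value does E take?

The intervention breaks the incoming arrows to D: D := |Y - A| no longer applies, and D = 8.
E = max(D, A) + 4  [with D=8, A=-3]  = 12

12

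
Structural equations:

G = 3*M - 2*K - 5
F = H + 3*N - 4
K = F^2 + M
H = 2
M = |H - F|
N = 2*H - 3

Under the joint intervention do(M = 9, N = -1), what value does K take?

The joint intervention fixes M = 9, N = -1, removing each variable's own equation.
F = H + 3*N - 4  [with H=2, N=-1]  = -5
K = F^2 + M  [with F=-5, M=9]  = 34

34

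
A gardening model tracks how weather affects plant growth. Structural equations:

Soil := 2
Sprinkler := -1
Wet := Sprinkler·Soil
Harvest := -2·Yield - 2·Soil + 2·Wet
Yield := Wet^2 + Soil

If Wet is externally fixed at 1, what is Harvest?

do(Wet=1) replaces the equation Wet := Sprinkler·Soil with the constant Wet = 1.
Yield = Wet^2 + Soil  [with Wet=1, Soil=2]  = 3
Harvest = -2·Yield - 2·Soil + 2·Wet  [with Yield=3, Soil=2, Wet=1]  = -8

-8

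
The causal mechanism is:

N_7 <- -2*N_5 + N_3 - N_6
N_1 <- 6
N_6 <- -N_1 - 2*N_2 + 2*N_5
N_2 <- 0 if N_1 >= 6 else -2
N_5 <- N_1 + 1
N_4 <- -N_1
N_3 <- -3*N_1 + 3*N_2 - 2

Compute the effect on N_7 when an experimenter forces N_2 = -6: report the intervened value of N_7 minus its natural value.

Under do(N_2=-6), the mechanism N_2 <- 0 if N_1 >= 6 else -2 is discarded; N_2 is fixed at -6.
N_3 = -3*N_1 + 3*N_2 - 2  [with N_1=6, N_2=-6]  = -38
N_5 = N_1 + 1  [with N_1=6]  = 7
N_6 = -N_1 - 2*N_2 + 2*N_5  [with N_1=6, N_2=-6, N_5=7]  = 20
N_7 = -2*N_5 + N_3 - N_6  [with N_5=7, N_3=-38, N_6=20]  = -72
Without intervention: N_2 = 0 if N_1 >= 6 else -2  [with N_1=6]  = 0; N_3 = -3*N_1 + 3*N_2 - 2  [with N_1=6, N_2=0]  = -20; N_5 = N_1 + 1  [with N_1=6]  = 7; N_6 = -N_1 - 2*N_2 + 2*N_5  [with N_1=6, N_2=0, N_5=7]  = 8; N_7 = -2*N_5 + N_3 - N_6  [with N_5=7, N_3=-20, N_6=8]  = -42.
Change = -72 − (-42) = -30.

-30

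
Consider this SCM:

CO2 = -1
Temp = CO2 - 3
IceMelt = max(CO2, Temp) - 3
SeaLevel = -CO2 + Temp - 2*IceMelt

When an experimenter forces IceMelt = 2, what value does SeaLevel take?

-7

The intervention breaks the incoming arrows to IceMelt: IceMelt = max(CO2, Temp) - 3 no longer applies, and IceMelt = 2.
Temp = CO2 - 3  [with CO2=-1]  = -4
SeaLevel = -CO2 + Temp - 2*IceMelt  [with CO2=-1, Temp=-4, IceMelt=2]  = -7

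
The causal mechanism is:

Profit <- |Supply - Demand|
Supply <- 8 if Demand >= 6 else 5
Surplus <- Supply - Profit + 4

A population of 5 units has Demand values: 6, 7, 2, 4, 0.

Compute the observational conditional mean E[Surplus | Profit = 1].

9.5

E[Surplus|Profit=1] averages over only the 2 units with Profit=1 (Demand = 7, 4): Surplus = 11, 8, mean 9.5.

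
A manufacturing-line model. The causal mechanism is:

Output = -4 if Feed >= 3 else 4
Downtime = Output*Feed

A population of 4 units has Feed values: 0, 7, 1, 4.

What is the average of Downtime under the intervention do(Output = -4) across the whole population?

-12

do(Output=-4) breaks Output's dependence on Feed. With Output=-4 fixed, Downtime across the units is 0, -28, -4, -16, mean -12.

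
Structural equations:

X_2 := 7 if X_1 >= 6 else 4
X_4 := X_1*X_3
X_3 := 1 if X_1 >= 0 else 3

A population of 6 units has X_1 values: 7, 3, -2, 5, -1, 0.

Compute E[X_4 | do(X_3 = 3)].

Every unit gets X_3=3 under the intervention. X_4 values become 21, 9, -6, 15, -3, 0; E[X_4|do(X_3=3)] = 6.

6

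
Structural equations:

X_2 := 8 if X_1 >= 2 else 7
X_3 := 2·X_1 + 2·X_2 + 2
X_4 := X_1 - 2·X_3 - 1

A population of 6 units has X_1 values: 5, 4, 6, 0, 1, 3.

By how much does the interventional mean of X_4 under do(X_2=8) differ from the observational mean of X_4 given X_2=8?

4

The intervention sets X_2=8 in all 6 units regardless of X_1. Recomputing X_4 per unit gives -52, -49, -55, -37, -40, -46; average -46.5.
Conditioning on X_2=8 selects the 4 unit(s) with X_1 ∈ {5, 4, 6, 3}. Their X_4 values: -52, -49, -55, -46. Mean = -50.5.
Difference = -46.5 − (-50.5) = 4.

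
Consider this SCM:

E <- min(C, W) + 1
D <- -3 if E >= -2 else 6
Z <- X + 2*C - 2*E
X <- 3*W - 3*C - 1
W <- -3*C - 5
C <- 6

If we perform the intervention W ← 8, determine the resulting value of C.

6

Under do(W=8), the mechanism W <- -3*C - 5 is discarded; W is fixed at 8.
C is not downstream of the intervention, so its value is determined by the original equations.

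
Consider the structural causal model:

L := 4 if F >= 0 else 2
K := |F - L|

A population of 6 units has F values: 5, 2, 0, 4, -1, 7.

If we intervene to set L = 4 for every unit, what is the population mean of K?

Every unit gets L=4 under the intervention. K values become 1, 2, 4, 0, 5, 3; E[K|do(L=4)] = 2.5.

2.5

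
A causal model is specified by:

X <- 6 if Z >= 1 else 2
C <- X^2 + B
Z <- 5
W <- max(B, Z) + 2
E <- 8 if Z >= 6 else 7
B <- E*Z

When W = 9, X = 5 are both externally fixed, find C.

60

The joint intervention fixes W = 9, X = 5, removing each variable's own equation.
E = 8 if Z >= 6 else 7  [with Z=5]  = 7
B = E*Z  [with E=7, Z=5]  = 35
C = X^2 + B  [with X=5, B=35]  = 60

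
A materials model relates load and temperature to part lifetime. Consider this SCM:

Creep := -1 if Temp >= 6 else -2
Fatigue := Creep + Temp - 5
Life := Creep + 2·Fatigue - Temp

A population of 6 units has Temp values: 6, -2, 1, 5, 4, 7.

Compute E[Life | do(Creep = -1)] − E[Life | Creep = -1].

Under do(Creep=-1), Creep's equation is replaced by Creep=-1 for every unit. Per-unit Life: -7, -15, -12, -8, -9, -6. Mean = -9.5.
Conditioning on Creep=-1 selects the 2 unit(s) with Temp ∈ {6, 7}. Their Life values: -7, -6. Mean = -6.5.
Difference = -9.5 − (-6.5) = -3.

-3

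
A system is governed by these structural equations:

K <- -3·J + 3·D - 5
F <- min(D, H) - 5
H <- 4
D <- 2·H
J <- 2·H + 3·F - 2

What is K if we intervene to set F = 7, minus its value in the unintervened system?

-72

do(F=7) replaces the equation F <- min(D, H) - 5 with the constant F = 7.
D = 2·H  [with H=4]  = 8
J = 2·H + 3·F - 2  [with H=4, F=7]  = 27
K = -3·J + 3·D - 5  [with J=27, D=8]  = -62
Without intervention: D = 2·H  [with H=4]  = 8; F = min(D, H) - 5  [with D=8, H=4]  = -1; J = 2·H + 3·F - 2  [with H=4, F=-1]  = 3; K = -3·J + 3·D - 5  [with J=3, D=8]  = 10.
Change = -62 − 10 = -72.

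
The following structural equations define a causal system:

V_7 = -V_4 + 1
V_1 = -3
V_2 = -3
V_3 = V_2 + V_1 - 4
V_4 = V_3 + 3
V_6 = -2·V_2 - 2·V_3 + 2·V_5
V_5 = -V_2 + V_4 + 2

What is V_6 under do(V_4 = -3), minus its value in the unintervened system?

8

Under do(V_4=-3), the mechanism V_4 = V_3 + 3 is discarded; V_4 is fixed at -3.
V_3 = V_2 + V_1 - 4  [with V_2=-3, V_1=-3]  = -10
V_5 = -V_2 + V_4 + 2  [with V_2=-3, V_4=-3]  = 2
V_6 = -2·V_2 - 2·V_3 + 2·V_5  [with V_2=-3, V_3=-10, V_5=2]  = 30
Without intervention: V_3 = V_2 + V_1 - 4  [with V_2=-3, V_1=-3]  = -10; V_4 = V_3 + 3  [with V_3=-10]  = -7; V_5 = -V_2 + V_4 + 2  [with V_2=-3, V_4=-7]  = -2; V_6 = -2·V_2 - 2·V_3 + 2·V_5  [with V_2=-3, V_3=-10, V_5=-2]  = 22.
Change = 30 − 22 = 8.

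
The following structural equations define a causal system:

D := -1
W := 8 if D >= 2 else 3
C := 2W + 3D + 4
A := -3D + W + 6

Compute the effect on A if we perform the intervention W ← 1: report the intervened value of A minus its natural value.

-2

Under do(W=1), the mechanism W := 8 if D >= 2 else 3 is discarded; W is fixed at 1.
A = -3D + W + 6  [with D=-1, W=1]  = 10
Without intervention: W = 8 if D >= 2 else 3  [with D=-1]  = 3; A = -3D + W + 6  [with D=-1, W=3]  = 12.
Change = 10 − 12 = -2.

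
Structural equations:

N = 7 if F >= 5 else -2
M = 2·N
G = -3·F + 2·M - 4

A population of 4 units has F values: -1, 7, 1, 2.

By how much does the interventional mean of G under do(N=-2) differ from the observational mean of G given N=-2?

-4.75

Under do(N=-2), N's equation is replaced by N=-2 for every unit. Per-unit G: -9, -33, -15, -18. Mean = -18.75.
E[G|N=-2] averages over only the 3 units with N=-2 (F = -1, 1, 2): G = -9, -15, -18, mean -14.
Difference = -18.75 − (-14) = -4.75.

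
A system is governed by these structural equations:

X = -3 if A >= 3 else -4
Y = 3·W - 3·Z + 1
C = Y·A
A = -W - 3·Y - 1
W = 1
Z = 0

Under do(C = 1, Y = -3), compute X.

-3

Under do(C = 1, Y = -3), each intervened variable's structural equation is replaced by its fixed value.
A = -W - 3·Y - 1  [with W=1, Y=-3]  = 7
X = -3 if A >= 3 else -4  [with A=7]  = -3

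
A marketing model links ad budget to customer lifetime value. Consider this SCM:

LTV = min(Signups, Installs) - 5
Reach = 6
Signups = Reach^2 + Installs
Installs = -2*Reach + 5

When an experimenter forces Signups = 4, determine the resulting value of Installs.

-7

Under do(Signups=4), the mechanism Signups = Reach^2 + Installs is discarded; Signups is fixed at 4.
Since Installs is not a descendant of the intervened variable, it is unaffected.
Installs = -2*Reach + 5  [with Reach=6]  = -7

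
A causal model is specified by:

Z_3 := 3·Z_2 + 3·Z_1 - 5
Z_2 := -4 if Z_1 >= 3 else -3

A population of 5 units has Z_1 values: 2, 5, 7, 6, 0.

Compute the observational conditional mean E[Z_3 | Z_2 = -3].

-11

Conditioning on Z_2=-3 selects the 2 unit(s) with Z_1 ∈ {2, 0}. Their Z_3 values: -8, -14. Mean = -11.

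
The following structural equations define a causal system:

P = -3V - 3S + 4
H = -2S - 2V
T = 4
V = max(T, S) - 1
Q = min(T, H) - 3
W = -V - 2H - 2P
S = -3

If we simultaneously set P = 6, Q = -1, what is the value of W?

The joint intervention fixes P = 6, Q = -1, removing each variable's own equation.
V = max(T, S) - 1  [with T=4, S=-3]  = 3
H = -2S - 2V  [with S=-3, V=3]  = 0
W = -V - 2H - 2P  [with V=3, H=0, P=6]  = -15

-15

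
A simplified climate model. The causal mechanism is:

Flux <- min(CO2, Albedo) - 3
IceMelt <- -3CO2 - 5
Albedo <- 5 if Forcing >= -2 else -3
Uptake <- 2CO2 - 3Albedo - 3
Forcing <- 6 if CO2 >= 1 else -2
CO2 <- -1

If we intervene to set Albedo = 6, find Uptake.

-23

Under do(Albedo=6), the mechanism Albedo <- 5 if Forcing >= -2 else -3 is discarded; Albedo is fixed at 6.
Uptake = 2CO2 - 3Albedo - 3  [with CO2=-1, Albedo=6]  = -23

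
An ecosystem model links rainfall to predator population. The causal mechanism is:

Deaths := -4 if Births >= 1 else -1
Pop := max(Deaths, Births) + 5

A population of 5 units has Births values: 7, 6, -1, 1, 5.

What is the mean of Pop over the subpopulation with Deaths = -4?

9.75

E[Pop|Deaths=-4] averages over only the 4 units with Deaths=-4 (Births = 7, 6, 1, 5): Pop = 12, 11, 6, 10, mean 9.75.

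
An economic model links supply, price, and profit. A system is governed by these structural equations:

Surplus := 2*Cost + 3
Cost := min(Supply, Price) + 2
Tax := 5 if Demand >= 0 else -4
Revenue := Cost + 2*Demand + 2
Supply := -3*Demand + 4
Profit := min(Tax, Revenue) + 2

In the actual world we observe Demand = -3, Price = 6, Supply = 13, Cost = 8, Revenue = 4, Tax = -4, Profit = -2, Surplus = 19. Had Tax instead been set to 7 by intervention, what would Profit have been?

Intervening sets Tax = 7 and removes its equation (Tax := 5 if Demand >= 0 else -4).
Supply = -3*Demand + 4  [with Demand=-3]  = 13
Cost = min(Supply, Price) + 2  [with Supply=13, Price=6]  = 8
Revenue = Cost + 2*Demand + 2  [with Cost=8, Demand=-3]  = 4
Profit = min(Tax, Revenue) + 2  [with Tax=7, Revenue=4]  = 6

6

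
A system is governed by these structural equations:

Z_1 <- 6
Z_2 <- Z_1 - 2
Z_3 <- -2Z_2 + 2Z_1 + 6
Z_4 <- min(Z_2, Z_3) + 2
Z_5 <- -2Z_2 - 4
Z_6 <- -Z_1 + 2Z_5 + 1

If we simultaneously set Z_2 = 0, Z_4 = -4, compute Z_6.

-13

The joint intervention fixes Z_2 = 0, Z_4 = -4, removing each variable's own equation.
Z_5 = -2Z_2 - 4  [with Z_2=0]  = -4
Z_6 = -Z_1 + 2Z_5 + 1  [with Z_1=6, Z_5=-4]  = -13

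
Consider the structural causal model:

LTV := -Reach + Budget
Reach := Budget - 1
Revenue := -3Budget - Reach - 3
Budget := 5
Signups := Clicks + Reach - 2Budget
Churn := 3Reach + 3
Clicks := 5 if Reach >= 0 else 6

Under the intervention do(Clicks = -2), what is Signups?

-8

The intervention breaks the incoming arrows to Clicks: Clicks := 5 if Reach >= 0 else 6 no longer applies, and Clicks = -2.
Reach = Budget - 1  [with Budget=5]  = 4
Signups = Clicks + Reach - 2Budget  [with Clicks=-2, Reach=4, Budget=5]  = -8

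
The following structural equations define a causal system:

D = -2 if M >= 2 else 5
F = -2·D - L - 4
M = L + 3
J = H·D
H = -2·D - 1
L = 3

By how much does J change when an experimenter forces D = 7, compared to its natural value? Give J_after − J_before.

-99

The intervention breaks the incoming arrows to D: D = -2 if M >= 2 else 5 no longer applies, and D = 7.
H = -2·D - 1  [with D=7]  = -15
J = H·D  [with H=-15, D=7]  = -105
Without intervention: M = L + 3  [with L=3]  = 6; D = -2 if M >= 2 else 5  [with M=6]  = -2; H = -2·D - 1  [with D=-2]  = 3; J = H·D  [with H=3, D=-2]  = -6.
Change = -105 − (-6) = -99.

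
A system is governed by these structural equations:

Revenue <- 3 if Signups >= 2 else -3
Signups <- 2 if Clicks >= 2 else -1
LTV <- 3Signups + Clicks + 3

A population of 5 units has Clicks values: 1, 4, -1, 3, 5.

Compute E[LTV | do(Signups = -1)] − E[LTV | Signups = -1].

2.4

Under do(Signups=-1), Signups's equation is replaced by Signups=-1 for every unit. Per-unit LTV: 1, 4, -1, 3, 5. Mean = 2.4.
E[LTV|Signups=-1] averages over only the 2 units with Signups=-1 (Clicks = 1, -1): LTV = 1, -1, mean 0.
Difference = 2.4 − 0 = 2.4.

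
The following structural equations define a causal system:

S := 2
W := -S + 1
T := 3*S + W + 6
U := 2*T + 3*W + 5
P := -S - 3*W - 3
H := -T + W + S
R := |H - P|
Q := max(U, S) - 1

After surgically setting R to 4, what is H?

Intervening sets R = 4 and removes its equation (R := |H - P|).
Since H is not a descendant of the intervened variable, it is unaffected.
W = -S + 1  [with S=2]  = -1
T = 3*S + W + 6  [with S=2, W=-1]  = 11
H = -T + W + S  [with T=11, W=-1, S=2]  = -10

-10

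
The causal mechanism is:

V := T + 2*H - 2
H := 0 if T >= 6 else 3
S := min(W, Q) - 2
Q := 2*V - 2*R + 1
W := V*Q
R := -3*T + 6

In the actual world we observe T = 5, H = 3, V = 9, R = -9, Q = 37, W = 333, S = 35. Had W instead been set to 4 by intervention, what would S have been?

Intervening sets W = 4 and removes its equation (W := V*Q).
H = 0 if T >= 6 else 3  [with T=5]  = 3
V = T + 2*H - 2  [with T=5, H=3]  = 9
R = -3*T + 6  [with T=5]  = -9
Q = 2*V - 2*R + 1  [with V=9, R=-9]  = 37
S = min(W, Q) - 2  [with W=4, Q=37]  = 2

2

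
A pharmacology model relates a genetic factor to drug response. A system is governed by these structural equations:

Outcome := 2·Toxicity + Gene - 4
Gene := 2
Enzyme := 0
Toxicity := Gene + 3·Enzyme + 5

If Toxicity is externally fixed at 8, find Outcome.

14

The intervention breaks the incoming arrows to Toxicity: Toxicity := Gene + 3·Enzyme + 5 no longer applies, and Toxicity = 8.
Outcome = 2·Toxicity + Gene - 4  [with Toxicity=8, Gene=2]  = 14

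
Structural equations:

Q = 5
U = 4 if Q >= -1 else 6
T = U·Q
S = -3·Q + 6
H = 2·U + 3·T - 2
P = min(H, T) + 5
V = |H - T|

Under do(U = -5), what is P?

-82

Under do(U=-5), the mechanism U = 4 if Q >= -1 else 6 is discarded; U is fixed at -5.
T = U·Q  [with U=-5, Q=5]  = -25
H = 2·U + 3·T - 2  [with U=-5, T=-25]  = -87
P = min(H, T) + 5  [with H=-87, T=-25]  = -82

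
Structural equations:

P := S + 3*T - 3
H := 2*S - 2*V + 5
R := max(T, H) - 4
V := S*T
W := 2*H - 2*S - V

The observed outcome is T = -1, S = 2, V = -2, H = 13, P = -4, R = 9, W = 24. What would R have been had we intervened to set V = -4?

The intervention breaks the incoming arrows to V: V := S*T no longer applies, and V = -4.
H = 2*S - 2*V + 5  [with S=2, V=-4]  = 17
R = max(T, H) - 4  [with T=-1, H=17]  = 13

13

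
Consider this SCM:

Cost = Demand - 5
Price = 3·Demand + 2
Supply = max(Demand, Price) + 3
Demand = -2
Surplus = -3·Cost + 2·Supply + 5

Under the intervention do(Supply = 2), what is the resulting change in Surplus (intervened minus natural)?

do(Supply=2) replaces the equation Supply = max(Demand, Price) + 3 with the constant Supply = 2.
Cost = Demand - 5  [with Demand=-2]  = -7
Surplus = -3·Cost + 2·Supply + 5  [with Cost=-7, Supply=2]  = 30
Without intervention: Price = 3·Demand + 2  [with Demand=-2]  = -4; Supply = max(Demand, Price) + 3  [with Demand=-2, Price=-4]  = 1; Cost = Demand - 5  [with Demand=-2]  = -7; Surplus = -3·Cost + 2·Supply + 5  [with Cost=-7, Supply=1]  = 28.
Change = 30 − 28 = 2.

2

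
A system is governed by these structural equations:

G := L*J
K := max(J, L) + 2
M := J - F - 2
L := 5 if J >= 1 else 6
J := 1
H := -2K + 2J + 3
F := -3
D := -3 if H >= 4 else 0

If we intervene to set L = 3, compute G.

do(L=3) replaces the equation L := 5 if J >= 1 else 6 with the constant L = 3.
G = L*J  [with L=3, J=1]  = 3

3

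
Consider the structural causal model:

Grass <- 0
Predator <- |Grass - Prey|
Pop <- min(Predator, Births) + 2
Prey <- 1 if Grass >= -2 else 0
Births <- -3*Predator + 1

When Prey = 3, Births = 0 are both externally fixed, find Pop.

2

Setting Prey = 3, Births = 0 by intervention discards those variables' equations.
Predator = |Grass - Prey|  [with Grass=0, Prey=3]  = 3
Pop = min(Predator, Births) + 2  [with Predator=3, Births=0]  = 2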